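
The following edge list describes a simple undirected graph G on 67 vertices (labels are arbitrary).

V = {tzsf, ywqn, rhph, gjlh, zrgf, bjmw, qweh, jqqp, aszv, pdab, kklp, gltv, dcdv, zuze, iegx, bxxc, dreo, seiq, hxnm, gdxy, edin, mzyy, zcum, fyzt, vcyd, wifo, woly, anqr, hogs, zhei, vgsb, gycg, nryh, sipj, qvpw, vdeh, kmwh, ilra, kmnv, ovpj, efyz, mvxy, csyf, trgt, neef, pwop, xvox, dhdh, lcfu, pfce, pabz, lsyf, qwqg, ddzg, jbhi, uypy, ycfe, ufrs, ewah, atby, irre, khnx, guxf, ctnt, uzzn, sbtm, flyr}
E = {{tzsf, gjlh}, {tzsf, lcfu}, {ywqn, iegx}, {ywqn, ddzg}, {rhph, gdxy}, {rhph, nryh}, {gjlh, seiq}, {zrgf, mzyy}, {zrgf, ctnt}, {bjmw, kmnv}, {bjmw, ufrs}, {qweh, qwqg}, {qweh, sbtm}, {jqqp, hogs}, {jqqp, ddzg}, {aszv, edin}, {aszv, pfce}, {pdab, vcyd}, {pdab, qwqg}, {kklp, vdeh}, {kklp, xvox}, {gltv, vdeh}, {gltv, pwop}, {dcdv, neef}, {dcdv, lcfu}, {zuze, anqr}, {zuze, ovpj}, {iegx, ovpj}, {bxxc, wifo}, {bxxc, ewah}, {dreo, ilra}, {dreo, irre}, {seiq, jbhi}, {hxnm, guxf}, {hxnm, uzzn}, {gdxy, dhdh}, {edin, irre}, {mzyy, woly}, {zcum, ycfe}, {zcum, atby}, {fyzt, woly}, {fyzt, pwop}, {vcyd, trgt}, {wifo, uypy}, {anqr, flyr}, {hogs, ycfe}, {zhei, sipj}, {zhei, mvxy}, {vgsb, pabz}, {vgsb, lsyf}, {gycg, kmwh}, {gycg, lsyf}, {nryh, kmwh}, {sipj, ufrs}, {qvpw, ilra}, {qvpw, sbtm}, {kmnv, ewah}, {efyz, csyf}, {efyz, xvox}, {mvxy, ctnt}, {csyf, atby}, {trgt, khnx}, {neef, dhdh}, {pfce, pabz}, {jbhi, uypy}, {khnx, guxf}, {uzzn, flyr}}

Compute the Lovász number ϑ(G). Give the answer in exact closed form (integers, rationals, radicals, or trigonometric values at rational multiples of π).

Vertex gjlh has 2 neighbors: tzsf, seiq.
Vertex vcyd has 2 neighbors: pdab, trgt.
N(jqqp) = {hogs, ddzg}, |N(jqqp)| = 2.
Vertex wifo has 2 neighbors: bxxc, uypy.
Regular of degree 2 on 67 vertices: connected 2-regular on 67 ⇒ C_{67}.
The 34 distinct eigenvalues: [2.0, 1.9912, 1.9649, 1.9214, 1.8609, 1.7841, 1.6917, 1.5843, 1.4631, 1.3289, 1.1831, 1.0269, 0.8617, 0.6889, 0.5101, 0.3268, 0.1406, -0.0469, -0.2339, -0.4189, -0.6002, -0.7762, -0.9454, -1.1063, -1.2574, -1.3975, -1.5254, -1.6398, -1.7398, -1.8245, -1.8932, -1.9453, -1.9802, -1.9978].
With N=67: ϑ(G) = 67·(-(-1)*2*cos(pi/67))/(2−(-2*cos(pi/67))) = 67*cos(pi/67)/(cos(pi/67) + 1).
≈ 33.4815798 (to 7 d.p.).
Check 33 ≤ 67*cos(pi/67)/(cos(pi/67) + 1) ≤ 34: both strict.

67*cos(pi/67)/(cos(pi/67) + 1)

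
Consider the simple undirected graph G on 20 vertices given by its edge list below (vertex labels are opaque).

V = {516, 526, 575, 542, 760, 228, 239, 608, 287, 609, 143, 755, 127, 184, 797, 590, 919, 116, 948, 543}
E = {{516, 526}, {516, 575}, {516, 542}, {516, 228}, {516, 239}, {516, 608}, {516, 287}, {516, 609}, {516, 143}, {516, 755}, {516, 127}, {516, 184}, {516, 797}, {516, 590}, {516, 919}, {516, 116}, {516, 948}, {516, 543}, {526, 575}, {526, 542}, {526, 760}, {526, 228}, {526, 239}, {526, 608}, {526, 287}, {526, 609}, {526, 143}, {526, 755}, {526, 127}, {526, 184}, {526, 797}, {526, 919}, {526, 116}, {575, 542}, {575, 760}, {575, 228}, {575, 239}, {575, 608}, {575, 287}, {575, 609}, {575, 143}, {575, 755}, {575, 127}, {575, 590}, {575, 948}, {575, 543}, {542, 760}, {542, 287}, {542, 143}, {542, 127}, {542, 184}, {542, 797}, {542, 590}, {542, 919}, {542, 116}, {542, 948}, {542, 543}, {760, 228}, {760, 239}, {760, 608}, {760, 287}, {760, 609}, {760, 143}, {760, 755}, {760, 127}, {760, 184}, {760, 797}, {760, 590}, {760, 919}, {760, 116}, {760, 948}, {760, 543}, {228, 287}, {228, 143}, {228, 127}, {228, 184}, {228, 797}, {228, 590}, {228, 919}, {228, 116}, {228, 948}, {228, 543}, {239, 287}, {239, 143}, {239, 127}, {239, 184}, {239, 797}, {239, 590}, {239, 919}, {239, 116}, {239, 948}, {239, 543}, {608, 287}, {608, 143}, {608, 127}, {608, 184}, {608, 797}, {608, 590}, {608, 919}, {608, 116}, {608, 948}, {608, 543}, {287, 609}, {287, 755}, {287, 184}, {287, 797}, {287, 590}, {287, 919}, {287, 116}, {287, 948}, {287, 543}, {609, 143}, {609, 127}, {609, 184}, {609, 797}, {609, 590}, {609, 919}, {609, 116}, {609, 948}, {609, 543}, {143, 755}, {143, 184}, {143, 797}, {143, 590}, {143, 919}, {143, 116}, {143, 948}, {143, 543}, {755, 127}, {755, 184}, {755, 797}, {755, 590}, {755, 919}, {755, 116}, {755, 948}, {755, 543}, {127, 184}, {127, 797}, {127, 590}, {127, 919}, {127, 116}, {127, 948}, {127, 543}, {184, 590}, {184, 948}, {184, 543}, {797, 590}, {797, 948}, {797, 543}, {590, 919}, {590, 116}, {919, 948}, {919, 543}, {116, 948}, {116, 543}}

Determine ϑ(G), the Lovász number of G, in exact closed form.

6

N(755) = {516, 526, 575, 760, 287, 143, 127, 184, 797, 590, 919, 116, 948, 543}, |N(755)| = 14.
N(287) = {516, 526, 575, 542, 760, 228, 239, 608, 609, 755, 184, 797, 590, 919, 116, 948, 543}, |N(287)| = 17.
Vertex 516 has 18 neighbors: 526, 575, 542, 228, 239, 608, 287, 609, 143, 755, 127, 184, 797, 590, 919, 116, 948, 543.
Vertex 760 has 18 neighbors: 526, 575, 542, 228, 239, 608, 287, 609, 143, 755, 127, 184, 797, 590, 919, 116, 948, 543.
K_{6,5,4,3,2} (perfect); ϑ(G) = α(G) = max{6,5,4,3,2} = 6.
≈ 6.00000 (to 5 d.p.).
Sandwich: α(G)=6 ≤ ϑ(G)=6 ≤ χ(Ḡ)=6 (collapsed).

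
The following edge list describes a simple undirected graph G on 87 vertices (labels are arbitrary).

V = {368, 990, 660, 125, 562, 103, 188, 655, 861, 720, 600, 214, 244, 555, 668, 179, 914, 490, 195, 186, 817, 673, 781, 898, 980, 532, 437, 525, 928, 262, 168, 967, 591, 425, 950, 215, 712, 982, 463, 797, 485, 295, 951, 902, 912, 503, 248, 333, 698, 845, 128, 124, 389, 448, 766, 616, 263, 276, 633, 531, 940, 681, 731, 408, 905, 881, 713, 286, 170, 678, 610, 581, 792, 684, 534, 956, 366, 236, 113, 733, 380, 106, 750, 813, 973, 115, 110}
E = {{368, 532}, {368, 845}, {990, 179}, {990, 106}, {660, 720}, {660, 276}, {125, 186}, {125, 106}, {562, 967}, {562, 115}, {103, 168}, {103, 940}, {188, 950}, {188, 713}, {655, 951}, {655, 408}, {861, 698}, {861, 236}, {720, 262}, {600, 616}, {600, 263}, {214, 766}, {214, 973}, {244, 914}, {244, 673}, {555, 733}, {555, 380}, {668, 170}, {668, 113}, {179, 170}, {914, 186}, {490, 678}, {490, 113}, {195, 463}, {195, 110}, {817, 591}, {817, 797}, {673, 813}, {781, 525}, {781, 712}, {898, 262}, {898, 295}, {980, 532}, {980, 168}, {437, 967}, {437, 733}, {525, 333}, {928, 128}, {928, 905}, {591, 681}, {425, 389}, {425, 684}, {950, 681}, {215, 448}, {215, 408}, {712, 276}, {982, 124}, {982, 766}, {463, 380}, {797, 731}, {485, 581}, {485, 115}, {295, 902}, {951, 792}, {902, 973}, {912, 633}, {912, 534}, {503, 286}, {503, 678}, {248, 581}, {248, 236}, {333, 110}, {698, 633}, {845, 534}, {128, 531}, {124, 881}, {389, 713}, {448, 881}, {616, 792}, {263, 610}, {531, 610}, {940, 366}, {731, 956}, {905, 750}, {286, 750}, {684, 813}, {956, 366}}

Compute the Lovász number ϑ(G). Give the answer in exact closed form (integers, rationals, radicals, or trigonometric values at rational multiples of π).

Vertex 295 has 2 neighbors: 898, 902.
Vertex 380 has 2 neighbors: 555, 463.
deg(106) = 2; N(106) = {990, 125}.
N(531) = {128, 610}, |N(531)| = 2.
2-regular, N=87; the odd cycle C_{87}.
Distinct eigenvalues (to 5 d.p.): [2.0, 1.99479, 1.97917, 1.95324, 1.91713, 1.87102, 1.81515, 1.74982, 1.67537, 1.59219, 1.5007, 1.40139, 1.29477, 1.18141, 1.06188, 0.93682, 0.80687, 0.67272, 0.53506, 0.39461, 0.2521, 0.10828, -0.03611, -0.18031, -0.32356, -0.46513, -0.60428, -0.74028, -0.87241, -1.0, -1.12237, -1.2389, -1.34896, -1.45199, -1.54745, -1.63484, -1.71371, -1.78365, -1.84429, -1.89531, -1.93645, -1.96749, -1.98828, -1.9987].
Lovász: ϑ = −87(-2*cos(pi/87))/(2+-(-1)*2*cos(pi/87)) = 87*cos(pi/87)/(cos(pi/87) + 1).
Numerically 43.4858.
α=43, χ(Ḡ)=44; ϑ=87*cos(pi/87)/(cos(pi/87) + 1) lies between (both strict).

87*cos(pi/87)/(cos(pi/87) + 1)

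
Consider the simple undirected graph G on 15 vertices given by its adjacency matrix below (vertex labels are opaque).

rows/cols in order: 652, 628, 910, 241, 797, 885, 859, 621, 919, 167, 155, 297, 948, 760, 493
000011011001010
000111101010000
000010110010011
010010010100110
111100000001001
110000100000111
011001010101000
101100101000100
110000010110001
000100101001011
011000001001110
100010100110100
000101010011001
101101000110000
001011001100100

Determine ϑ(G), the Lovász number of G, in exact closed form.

deg(297) = 6; N(297) = {652, 797, 859, 167, 155, 948}.
N(493) = {910, 797, 885, 919, 167, 948}, |N(493)| = 6.
Vertex 167 has 6 neighbors: 241, 859, 919, 297, 760, 493.
Vertex 797 has 6 neighbors: 652, 628, 910, 241, 297, 493.
Every vertex has degree 6 (N=15); Kneser K(6,2) on C(6,2)=15 vertices.
Distinct eigenvalues (to 5 d.p.): [6.0, 1.0, -3.0].
With N=15: ϑ(G) = 15·(-1*(-3))/(6−(-3)) = 5.
≈ 5.00000000 (to 8 d.p.).

5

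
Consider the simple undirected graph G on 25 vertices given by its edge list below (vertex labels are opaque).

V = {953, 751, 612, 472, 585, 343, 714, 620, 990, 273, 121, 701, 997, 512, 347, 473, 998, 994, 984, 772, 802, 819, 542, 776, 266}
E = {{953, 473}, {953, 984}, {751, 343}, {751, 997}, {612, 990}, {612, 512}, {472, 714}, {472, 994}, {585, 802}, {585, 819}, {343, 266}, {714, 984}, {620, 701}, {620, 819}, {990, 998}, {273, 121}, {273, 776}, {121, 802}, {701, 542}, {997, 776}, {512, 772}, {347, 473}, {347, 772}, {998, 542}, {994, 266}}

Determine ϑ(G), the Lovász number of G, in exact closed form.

25*cos(pi/25)/(cos(pi/25) + 1)

deg(266) = 2; N(266) = {343, 994}.
Vertex 984 has 2 neighbors: 953, 714.
deg(585) = 2; N(585) = {802, 819}.
deg(714) = 2; N(714) = {472, 984}.
25-vertex 2-regular graph: the odd cycle C_{25}.
spec(A) ≈ [2.0, 1.937, 1.753, 1.458, 1.072, 0.618, 0.126, -0.375, -0.852, -1.275, -1.618, -1.86, -1.984] (distinct, 3 d.p.).
With N=25: ϑ(G) = 25·(-(-1)*2*cos(pi/25))/(2−(-2*cos(pi/25))) = 25*cos(pi/25)/(cos(pi/25) + 1).
ϑ(G) ≈ 12.450522.
Lovász sandwich 12 ≤ 25*cos(pi/25)/(cos(pi/25) + 1) ≤ 13: both strict.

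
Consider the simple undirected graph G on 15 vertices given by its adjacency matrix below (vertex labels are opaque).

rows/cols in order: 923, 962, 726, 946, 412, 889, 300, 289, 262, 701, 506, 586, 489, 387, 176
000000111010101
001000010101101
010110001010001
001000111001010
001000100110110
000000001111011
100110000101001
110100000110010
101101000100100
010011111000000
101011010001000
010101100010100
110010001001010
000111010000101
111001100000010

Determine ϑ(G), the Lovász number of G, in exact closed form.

deg(176) = 6; N(176) = {923, 962, 726, 889, 300, 387}.
N(506) = {923, 726, 412, 889, 289, 586}, |N(506)| = 6.
N(726) = {962, 946, 412, 262, 506, 176}, |N(726)| = 6.
N(946) = {726, 300, 289, 262, 586, 387}, |N(946)| = 6.
deg(v) = 6 for all v (|V|=15); this is K(6,2), the Kneser graph.
A has 3 distinct eigenvalues ≈ [6.0, 1.0, -3.0].
−15·(-3) / ((6)−(-3)) = 5 = ϑ(G).
= 5.00000000… (decimal).

5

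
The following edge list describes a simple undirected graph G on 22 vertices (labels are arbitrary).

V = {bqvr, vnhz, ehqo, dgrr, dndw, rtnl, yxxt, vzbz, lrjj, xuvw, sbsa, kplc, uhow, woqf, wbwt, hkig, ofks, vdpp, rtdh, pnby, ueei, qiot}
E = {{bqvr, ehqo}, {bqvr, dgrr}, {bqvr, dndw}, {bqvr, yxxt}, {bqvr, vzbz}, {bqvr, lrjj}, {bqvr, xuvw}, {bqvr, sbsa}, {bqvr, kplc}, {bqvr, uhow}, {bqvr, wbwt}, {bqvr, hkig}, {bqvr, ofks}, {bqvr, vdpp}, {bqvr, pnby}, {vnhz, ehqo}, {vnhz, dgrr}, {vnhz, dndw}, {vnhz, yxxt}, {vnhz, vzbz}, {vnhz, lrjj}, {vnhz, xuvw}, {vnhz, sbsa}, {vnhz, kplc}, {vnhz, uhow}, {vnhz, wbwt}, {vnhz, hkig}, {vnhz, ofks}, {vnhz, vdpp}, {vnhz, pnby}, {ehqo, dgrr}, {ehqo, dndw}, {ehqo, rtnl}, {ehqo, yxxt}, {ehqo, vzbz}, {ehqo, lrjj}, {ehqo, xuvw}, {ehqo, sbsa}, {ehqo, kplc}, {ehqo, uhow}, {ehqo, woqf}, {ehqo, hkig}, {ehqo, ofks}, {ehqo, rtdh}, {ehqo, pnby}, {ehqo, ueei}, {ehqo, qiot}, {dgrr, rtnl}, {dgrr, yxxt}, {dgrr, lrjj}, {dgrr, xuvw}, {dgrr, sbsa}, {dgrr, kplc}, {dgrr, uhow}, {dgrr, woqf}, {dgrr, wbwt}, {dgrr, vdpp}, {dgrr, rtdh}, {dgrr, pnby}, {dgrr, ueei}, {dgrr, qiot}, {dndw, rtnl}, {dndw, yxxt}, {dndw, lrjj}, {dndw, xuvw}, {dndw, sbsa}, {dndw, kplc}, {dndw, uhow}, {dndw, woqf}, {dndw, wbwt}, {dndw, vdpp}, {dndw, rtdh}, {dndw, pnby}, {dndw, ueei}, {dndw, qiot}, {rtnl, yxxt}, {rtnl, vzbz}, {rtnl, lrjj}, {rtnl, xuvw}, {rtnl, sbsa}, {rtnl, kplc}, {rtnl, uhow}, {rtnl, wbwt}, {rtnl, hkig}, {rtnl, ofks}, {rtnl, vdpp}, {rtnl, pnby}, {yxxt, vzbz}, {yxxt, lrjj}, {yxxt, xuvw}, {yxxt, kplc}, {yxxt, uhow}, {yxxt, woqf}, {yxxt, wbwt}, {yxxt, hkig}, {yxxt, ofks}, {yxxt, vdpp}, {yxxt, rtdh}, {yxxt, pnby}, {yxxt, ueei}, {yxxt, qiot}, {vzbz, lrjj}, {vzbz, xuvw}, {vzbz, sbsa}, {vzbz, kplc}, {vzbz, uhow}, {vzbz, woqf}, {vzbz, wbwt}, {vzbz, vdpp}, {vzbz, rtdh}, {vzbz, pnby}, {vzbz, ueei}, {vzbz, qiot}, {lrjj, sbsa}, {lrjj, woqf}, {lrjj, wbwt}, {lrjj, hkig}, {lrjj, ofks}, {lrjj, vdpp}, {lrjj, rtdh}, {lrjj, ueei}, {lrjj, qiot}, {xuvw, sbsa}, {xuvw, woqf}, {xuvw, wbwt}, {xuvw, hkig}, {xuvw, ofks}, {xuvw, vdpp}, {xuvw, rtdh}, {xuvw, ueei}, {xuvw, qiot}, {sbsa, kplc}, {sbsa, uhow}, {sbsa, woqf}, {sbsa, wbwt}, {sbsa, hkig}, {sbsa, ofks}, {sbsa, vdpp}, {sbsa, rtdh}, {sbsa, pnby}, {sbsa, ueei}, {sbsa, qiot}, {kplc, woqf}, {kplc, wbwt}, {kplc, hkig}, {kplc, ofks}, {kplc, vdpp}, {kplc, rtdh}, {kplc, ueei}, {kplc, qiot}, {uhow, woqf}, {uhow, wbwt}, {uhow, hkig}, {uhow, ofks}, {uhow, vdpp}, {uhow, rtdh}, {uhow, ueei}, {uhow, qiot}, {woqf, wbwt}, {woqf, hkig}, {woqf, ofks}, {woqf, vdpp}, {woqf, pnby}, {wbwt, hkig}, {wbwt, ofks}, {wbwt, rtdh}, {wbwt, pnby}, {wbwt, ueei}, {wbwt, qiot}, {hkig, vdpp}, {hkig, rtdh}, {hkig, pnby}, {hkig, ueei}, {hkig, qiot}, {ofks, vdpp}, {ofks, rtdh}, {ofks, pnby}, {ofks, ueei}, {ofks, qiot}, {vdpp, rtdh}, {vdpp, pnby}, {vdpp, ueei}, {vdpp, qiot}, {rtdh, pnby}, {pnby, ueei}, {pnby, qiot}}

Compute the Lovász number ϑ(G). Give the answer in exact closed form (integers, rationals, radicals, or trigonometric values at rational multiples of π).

N(rtnl) = {ehqo, dgrr, dndw, yxxt, vzbz, lrjj, xuvw, sbsa, kplc, uhow, wbwt, hkig, ofks, vdpp, pnby}, |N(rtnl)| = 15.
Vertex qiot has 15 neighbors: ehqo, dgrr, dndw, yxxt, vzbz, lrjj, xuvw, sbsa, kplc, uhow, wbwt, hkig, ofks, vdpp, pnby.
N(ueei) = {ehqo, dgrr, dndw, yxxt, vzbz, lrjj, xuvw, sbsa, kplc, uhow, wbwt, hkig, ofks, vdpp, pnby}, |N(ueei)| = 15.
N(rtdh) = {ehqo, dgrr, dndw, yxxt, vzbz, lrjj, xuvw, sbsa, kplc, uhow, wbwt, hkig, ofks, vdpp, pnby}, |N(rtdh)| = 15.
5 parts of sizes [7, 5, 5, 3, 2]; α(G) = 7 = ϑ (perfect).
≈ 7.0000000 (to 7 d.p.).
7 ≤ 7 ≤ 7: collapsed.

7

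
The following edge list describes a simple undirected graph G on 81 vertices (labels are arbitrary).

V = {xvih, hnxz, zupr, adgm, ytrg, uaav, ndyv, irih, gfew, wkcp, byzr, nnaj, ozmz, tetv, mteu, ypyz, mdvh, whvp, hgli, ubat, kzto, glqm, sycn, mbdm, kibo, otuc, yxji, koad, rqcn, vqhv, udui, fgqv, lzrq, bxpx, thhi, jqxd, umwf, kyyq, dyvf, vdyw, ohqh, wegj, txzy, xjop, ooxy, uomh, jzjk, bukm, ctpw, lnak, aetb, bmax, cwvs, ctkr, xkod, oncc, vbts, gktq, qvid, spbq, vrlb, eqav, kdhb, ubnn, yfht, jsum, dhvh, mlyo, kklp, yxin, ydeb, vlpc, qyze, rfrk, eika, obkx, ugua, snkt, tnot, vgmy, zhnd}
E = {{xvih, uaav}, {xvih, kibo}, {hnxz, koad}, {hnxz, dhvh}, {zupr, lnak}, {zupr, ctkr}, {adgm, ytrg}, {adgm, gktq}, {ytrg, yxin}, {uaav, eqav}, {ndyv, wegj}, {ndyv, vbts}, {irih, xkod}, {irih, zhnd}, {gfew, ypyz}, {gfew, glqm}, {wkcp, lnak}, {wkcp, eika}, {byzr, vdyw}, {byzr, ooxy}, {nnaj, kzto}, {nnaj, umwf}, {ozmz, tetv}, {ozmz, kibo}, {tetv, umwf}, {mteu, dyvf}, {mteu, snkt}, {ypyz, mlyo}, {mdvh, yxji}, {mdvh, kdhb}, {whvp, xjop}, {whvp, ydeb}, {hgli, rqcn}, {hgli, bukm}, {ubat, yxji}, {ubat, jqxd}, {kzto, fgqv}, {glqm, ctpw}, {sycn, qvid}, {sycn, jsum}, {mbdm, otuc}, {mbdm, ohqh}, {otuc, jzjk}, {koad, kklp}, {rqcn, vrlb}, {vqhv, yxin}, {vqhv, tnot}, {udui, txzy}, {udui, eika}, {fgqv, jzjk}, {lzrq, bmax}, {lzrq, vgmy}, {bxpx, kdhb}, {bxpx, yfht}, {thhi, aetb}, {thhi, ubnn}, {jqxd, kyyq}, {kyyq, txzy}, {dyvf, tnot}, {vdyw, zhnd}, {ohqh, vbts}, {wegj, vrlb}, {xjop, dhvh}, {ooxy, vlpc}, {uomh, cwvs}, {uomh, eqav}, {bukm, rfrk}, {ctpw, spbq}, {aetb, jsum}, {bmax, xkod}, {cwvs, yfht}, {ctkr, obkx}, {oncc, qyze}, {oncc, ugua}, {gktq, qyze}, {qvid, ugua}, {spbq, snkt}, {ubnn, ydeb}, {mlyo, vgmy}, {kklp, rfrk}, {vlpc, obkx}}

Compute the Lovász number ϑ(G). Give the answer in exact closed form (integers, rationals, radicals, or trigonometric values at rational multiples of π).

81*cos(pi/81)/(cos(pi/81) + 1)

Vertex gfew has 2 neighbors: ypyz, glqm.
N(ooxy) = {byzr, vlpc}, |N(ooxy)| = 2.
Vertex aetb has 2 neighbors: thhi, jsum.
Vertex jqxd has 2 neighbors: ubat, kyyq.
deg(v) = 2 for all v (|V|=81); connected 2-regular on 81 ⇒ C_{81}.
A has 41 distinct eigenvalues ≈ [2.0, 1.993986, 1.97598, 1.94609, 1.904496, 1.851448, 1.787265, 1.712334, 1.627104, 1.532089, 1.427859, 1.315043, 1.194317, 1.066409, 0.932087, 0.79216, 0.647468, 0.498882, 0.347296, 0.193622, 0.038783, -0.11629, -0.270663, -0.423408, -0.573606, -0.720355, -0.862772, -1.0, -1.131214, -1.255624, -1.372483, -1.481088, -1.580785, -1.670976, -1.751116, -1.820726, -1.879385, -1.926742, -1.962511, -1.986477, -1.998496].
ϑ = −N·λ_min/(λ_max−λ_min) = −81·(-2*cos(pi/81))/(2−(-2*cos(pi/81))) = 81*cos(pi/81)/(cos(pi/81) + 1).
Numerically 40.48477.
Check 40 ≤ 81*cos(pi/81)/(cos(pi/81) + 1) ≤ 41: both strict.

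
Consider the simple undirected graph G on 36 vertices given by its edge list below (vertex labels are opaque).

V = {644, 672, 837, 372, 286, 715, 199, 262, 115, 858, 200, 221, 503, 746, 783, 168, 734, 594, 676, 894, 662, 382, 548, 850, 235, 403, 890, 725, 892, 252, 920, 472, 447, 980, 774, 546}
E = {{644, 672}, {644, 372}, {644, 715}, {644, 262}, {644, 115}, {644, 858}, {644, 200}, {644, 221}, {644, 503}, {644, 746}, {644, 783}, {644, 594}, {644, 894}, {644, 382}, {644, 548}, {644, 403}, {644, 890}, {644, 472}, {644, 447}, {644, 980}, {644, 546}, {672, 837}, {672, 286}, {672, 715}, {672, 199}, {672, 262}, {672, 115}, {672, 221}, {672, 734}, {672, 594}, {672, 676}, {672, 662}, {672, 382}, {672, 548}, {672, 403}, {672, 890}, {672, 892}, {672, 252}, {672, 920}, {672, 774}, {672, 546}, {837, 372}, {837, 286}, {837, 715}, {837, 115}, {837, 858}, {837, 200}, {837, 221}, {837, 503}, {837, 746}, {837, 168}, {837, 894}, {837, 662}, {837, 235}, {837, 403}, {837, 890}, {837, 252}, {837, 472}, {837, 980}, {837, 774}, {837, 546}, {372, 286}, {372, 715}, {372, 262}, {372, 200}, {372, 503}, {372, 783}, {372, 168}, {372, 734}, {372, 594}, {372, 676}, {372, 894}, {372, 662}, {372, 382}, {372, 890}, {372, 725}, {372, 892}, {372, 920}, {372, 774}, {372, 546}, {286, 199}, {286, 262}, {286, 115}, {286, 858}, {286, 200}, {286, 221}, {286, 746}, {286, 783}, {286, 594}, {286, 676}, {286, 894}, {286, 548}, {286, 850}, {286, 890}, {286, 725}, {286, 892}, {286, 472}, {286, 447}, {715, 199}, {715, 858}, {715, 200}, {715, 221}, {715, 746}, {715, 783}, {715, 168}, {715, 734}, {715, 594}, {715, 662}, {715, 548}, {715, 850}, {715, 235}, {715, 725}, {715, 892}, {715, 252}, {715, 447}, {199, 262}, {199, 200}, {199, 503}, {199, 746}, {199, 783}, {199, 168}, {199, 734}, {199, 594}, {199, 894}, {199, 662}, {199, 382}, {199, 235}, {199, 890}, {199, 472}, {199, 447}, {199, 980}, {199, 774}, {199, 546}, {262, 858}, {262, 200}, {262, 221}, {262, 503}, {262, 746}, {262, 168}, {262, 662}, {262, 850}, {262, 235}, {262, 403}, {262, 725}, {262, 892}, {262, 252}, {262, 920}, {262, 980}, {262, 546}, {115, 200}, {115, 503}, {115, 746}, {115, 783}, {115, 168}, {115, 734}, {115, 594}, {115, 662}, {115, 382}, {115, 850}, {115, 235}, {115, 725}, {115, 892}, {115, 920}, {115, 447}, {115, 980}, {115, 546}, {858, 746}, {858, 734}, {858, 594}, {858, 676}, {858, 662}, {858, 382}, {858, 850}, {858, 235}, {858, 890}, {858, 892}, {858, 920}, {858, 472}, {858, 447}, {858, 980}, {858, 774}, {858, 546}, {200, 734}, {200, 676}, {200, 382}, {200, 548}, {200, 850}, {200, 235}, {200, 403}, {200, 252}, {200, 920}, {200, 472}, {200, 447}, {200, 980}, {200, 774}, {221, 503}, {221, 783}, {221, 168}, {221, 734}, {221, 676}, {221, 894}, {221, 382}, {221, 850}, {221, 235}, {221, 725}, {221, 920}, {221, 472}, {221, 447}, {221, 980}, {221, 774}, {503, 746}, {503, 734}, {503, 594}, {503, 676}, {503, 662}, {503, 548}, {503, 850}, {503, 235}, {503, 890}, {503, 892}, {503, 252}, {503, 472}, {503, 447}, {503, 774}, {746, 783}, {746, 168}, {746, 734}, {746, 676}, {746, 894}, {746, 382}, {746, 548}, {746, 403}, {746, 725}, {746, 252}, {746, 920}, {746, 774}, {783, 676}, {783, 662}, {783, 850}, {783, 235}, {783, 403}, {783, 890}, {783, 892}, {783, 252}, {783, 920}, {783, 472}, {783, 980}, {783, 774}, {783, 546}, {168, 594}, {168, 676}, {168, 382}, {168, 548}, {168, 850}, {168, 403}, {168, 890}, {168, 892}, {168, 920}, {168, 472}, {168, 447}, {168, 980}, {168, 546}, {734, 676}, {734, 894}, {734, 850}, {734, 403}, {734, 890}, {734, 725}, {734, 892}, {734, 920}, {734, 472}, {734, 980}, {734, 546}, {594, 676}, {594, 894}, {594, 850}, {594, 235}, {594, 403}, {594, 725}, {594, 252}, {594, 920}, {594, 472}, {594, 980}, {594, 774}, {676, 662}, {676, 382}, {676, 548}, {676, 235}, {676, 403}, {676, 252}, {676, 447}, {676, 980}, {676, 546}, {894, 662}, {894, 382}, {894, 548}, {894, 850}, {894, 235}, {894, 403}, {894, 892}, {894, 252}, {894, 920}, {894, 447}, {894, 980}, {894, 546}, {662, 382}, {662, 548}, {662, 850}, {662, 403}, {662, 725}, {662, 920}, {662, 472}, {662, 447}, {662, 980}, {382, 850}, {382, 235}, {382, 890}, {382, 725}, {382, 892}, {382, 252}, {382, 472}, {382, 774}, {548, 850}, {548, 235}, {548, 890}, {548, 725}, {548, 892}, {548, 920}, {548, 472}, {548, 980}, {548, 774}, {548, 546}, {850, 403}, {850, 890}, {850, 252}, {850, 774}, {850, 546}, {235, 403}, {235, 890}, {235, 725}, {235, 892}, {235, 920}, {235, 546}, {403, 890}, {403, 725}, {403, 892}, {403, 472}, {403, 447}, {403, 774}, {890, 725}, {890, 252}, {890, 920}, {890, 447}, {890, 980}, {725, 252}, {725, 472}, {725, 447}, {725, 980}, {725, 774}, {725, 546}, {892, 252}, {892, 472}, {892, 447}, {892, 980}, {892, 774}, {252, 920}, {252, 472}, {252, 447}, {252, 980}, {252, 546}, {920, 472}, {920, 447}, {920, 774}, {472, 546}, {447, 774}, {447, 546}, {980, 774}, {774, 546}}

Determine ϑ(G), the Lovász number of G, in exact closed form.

8

deg(734) = 21; N(734) = {672, 372, 715, 199, 115, 858, 200, 221, 503, 746, 676, 894, 850, 403, 890, 725, 892, 920, 472, 980, 546}.
deg(115) = 21; N(115) = {644, 672, 837, 286, 200, 503, 746, 783, 168, 734, 594, 662, 382, 850, 235, 725, 892, 920, 447, 980, 546}.
N(894) = {644, 837, 372, 286, 199, 221, 746, 734, 594, 662, 382, 548, 850, 235, 403, 892, 252, 920, 447, 980, 546}, |N(894)| = 21.
N(850) = {286, 715, 262, 115, 858, 200, 221, 503, 783, 168, 734, 594, 894, 662, 382, 548, 403, 890, 252, 774, 546}, |N(850)| = 21.
Every vertex has degree 21 (N=36); Kneser K(9,2) on C(9,2)=36 vertices.
A has 3 distinct eigenvalues ≈ [21.0, 1.0, -6.0].
Lovász (edge-transitive): ϑ = −36·(-6)/((21)−(-6)) = 8.
= 8.000000000… (decimal).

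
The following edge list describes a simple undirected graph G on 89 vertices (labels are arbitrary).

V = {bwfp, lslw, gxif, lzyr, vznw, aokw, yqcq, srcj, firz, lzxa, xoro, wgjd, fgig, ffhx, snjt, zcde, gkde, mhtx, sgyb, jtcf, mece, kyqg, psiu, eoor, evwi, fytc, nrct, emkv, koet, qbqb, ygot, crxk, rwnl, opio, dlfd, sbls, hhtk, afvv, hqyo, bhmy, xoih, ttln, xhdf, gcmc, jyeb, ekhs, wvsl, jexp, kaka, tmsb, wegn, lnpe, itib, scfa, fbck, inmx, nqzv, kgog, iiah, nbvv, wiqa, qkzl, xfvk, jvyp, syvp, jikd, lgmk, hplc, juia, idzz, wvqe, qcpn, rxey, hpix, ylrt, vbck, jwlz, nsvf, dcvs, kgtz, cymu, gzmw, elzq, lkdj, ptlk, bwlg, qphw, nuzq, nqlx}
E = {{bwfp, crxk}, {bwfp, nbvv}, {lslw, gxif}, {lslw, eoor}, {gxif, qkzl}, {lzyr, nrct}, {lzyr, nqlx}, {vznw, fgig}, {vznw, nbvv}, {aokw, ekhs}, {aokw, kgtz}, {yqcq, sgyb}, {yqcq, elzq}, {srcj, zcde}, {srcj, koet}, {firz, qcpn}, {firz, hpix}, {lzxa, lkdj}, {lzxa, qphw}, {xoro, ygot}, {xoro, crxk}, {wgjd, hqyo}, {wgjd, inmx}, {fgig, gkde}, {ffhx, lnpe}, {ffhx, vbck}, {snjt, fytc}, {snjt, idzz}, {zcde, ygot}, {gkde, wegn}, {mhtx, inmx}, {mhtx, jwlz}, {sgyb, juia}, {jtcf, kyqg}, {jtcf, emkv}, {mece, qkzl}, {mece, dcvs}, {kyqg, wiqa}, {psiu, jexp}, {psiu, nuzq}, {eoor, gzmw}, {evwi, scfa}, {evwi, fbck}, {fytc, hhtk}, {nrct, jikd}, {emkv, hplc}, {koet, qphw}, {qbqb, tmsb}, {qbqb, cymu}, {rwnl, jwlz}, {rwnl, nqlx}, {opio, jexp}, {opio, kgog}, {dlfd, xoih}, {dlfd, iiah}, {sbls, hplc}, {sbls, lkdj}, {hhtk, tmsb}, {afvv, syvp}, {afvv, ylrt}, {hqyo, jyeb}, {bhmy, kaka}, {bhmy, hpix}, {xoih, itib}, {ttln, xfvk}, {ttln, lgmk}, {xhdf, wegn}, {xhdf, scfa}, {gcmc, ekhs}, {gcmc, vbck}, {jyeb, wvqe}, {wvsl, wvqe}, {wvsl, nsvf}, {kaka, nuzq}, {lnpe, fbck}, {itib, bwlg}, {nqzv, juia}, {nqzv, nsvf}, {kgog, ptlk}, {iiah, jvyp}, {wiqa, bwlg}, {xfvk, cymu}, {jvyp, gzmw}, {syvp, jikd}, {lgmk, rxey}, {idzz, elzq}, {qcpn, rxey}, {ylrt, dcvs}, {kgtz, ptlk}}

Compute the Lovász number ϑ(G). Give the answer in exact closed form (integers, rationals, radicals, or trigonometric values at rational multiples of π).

89*cos(pi/89)/(cos(pi/89) + 1)

N(kgog) = {opio, ptlk}, |N(kgog)| = 2.
N(kaka) = {bhmy, nuzq}, |N(kaka)| = 2.
deg(nqzv) = 2; N(nqzv) = {juia, nsvf}.
Vertex emkv has 2 neighbors: jtcf, hplc.
89-vertex 2-regular graph: this is C_{89}, the 89-cycle.
spec(A) ≈ [2.0, 1.995018, 1.980097, 1.955311, 1.920784, 1.876688, 1.823242, 1.760713, 1.689412, 1.609694, 1.521958, 1.426638, 1.324212, 1.215188, 1.10011, 0.979551, 0.854113, 0.724419, 0.591116, 0.454869, 0.316355, 0.176265, 0.035297, -0.105847, -0.246463, -0.385852, -0.523319, -0.658178, -0.789758, -0.917404, -1.040479, -1.158371, -1.270491, -1.376282, -1.475217, -1.566802, -1.650581, -1.726138, -1.793094, -1.851118, -1.89992, -1.939256, -1.968931, -1.988796, -1.998754] (distinct, 6 d.p.).
With N=89: ϑ(G) = 89·(-(-1)*2*cos(pi/89))/(2−(-2*cos(pi/89))) = 89*cos(pi/89)/(cos(pi/89) + 1).
= 44.48614… (decimal).
α=44, χ(Ḡ)=45; ϑ=89*cos(pi/89)/(cos(pi/89) + 1) lies between (both strict).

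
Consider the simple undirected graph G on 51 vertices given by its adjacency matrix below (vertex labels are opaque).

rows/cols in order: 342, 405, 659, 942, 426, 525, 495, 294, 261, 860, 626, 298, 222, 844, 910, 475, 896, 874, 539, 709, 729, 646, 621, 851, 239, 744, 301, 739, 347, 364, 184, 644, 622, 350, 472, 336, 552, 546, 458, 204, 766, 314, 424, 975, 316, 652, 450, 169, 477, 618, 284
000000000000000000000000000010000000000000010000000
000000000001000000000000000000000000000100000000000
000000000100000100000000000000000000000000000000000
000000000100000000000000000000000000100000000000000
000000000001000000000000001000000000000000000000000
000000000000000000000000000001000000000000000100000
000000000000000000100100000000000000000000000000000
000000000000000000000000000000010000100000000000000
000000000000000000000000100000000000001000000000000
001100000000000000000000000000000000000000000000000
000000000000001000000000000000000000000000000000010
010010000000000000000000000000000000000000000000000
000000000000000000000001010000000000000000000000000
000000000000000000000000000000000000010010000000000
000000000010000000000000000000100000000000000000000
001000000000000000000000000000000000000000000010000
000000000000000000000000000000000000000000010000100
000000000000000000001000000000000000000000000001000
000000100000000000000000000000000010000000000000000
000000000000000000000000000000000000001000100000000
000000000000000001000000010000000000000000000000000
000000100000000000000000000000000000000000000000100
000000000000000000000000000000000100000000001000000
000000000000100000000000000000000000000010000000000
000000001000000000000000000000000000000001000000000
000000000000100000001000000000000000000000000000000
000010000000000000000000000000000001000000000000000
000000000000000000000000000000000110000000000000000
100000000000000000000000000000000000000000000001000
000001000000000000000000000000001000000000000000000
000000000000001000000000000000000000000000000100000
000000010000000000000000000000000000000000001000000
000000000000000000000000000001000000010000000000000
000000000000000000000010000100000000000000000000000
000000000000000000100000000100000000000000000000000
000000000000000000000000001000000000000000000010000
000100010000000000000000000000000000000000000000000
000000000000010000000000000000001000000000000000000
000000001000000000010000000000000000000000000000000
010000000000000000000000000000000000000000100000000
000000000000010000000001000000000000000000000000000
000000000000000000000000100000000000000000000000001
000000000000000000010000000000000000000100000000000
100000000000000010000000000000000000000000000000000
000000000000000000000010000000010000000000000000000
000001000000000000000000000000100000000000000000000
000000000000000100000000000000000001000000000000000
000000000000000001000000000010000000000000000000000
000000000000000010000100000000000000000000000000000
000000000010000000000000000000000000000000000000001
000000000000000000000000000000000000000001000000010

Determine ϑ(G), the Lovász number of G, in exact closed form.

51*cos(pi/51)/(cos(pi/51) + 1)

N(336) = {301, 450}, |N(336)| = 2.
Vertex 426 has 2 neighbors: 298, 301.
Vertex 239 has 2 neighbors: 261, 314.
N(851) = {222, 766}, |N(851)| = 2.
deg(v) = 2 for all v (|V|=51); connected 2-regular on 51 ⇒ C_{51}.
Distinct eigenvalues (to 4 d.p.): [2.0, 1.9848, 1.9396, 1.8649, 1.762, 1.6324, 1.478, 1.3012, 1.1047, 0.8915, 0.6647, 0.4279, 0.1845, -0.0616, -0.3068, -0.5473, -0.7796, -1.0, -1.2053, -1.3923, -1.5582, -1.7004, -1.8169, -1.9059, -1.9659, -1.9962].
λ_max=2, λ_min=-2*cos(pi/51); ϑ = −51·λ_min/(λ_max−λ_min) = 51*cos(pi/51)/(cos(pi/51) + 1).
Numerically 25.475794.
Check 25 ≤ 51*cos(pi/51)/(cos(pi/51) + 1) ≤ 26: both strict.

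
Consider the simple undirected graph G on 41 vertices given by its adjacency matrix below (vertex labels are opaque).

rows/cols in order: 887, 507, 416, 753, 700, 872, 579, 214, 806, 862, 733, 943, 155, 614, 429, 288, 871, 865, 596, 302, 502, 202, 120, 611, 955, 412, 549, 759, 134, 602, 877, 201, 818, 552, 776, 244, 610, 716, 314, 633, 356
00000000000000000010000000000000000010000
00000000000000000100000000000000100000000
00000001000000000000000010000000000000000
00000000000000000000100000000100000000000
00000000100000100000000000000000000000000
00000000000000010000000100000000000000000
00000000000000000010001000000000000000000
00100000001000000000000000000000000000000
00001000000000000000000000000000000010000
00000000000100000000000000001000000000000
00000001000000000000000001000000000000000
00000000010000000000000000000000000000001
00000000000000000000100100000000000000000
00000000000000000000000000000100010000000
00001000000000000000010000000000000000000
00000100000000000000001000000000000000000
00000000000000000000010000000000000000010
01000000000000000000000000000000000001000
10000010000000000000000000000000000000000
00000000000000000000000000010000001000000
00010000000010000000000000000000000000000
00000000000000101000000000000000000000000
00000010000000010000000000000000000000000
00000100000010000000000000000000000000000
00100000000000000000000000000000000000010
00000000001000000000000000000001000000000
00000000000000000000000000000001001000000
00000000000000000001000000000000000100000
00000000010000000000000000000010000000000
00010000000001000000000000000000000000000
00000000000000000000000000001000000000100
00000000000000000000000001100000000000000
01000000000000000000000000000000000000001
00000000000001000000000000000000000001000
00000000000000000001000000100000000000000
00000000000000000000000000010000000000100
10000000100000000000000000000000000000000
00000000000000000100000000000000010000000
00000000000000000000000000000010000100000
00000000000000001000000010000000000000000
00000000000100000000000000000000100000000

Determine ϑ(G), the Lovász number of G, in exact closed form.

41*cos(pi/41)/(cos(pi/41) + 1)

deg(943) = 2; N(943) = {862, 356}.
deg(134) = 2; N(134) = {862, 877}.
Vertex 202 has 2 neighbors: 429, 871.
N(611) = {872, 155}, |N(611)| = 2.
Regular of degree 2 on 41 vertices: the odd cycle C_{41}.
Distinct eigenvalues (to 5 d.p.): [2.0, 1.97656, 1.90679, 1.79233, 1.63586, 1.44104, 1.21245, 0.95544, 0.67603, 0.38078, 0.07661, -0.22937, -0.52996, -0.81814, -1.08714, -1.33065, -1.54298, -1.71914, -1.855, -1.94739, -1.99413].
With N=41: ϑ(G) = 41·(-(-1)*2*cos(pi/41))/(2−(-2*cos(pi/41))) = 41*cos(pi/41)/(cos(pi/41) + 1).
Numerically 20.46988027.
20 ≤ 41*cos(pi/41)/(cos(pi/41) + 1) ≤ 21: both strict.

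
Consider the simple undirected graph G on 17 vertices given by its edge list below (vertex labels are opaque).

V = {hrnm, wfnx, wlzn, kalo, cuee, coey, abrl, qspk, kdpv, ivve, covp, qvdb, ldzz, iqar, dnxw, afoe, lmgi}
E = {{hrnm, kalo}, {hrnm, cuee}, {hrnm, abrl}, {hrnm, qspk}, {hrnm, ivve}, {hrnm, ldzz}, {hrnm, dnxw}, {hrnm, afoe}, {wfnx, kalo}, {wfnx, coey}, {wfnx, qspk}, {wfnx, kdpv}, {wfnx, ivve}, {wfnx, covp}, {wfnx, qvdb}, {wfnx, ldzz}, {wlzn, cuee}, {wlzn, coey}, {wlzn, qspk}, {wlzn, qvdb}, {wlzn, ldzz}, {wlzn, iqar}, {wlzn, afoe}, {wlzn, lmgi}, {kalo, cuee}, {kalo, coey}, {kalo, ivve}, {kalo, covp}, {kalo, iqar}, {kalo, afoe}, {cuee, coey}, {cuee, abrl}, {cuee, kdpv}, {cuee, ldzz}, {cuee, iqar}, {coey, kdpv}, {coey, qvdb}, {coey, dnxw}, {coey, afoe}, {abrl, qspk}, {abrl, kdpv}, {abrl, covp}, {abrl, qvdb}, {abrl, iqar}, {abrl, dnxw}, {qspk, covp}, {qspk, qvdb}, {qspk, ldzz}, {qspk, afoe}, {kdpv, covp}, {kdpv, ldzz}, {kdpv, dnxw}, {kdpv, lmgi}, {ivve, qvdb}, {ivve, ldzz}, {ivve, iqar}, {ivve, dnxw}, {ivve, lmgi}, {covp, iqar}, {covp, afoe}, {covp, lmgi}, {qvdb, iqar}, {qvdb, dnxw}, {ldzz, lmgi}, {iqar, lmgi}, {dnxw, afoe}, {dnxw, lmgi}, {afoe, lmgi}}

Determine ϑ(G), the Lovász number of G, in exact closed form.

N(abrl) = {hrnm, cuee, qspk, kdpv, covp, qvdb, iqar, dnxw}, |N(abrl)| = 8.
deg(covp) = 8; N(covp) = {wfnx, kalo, abrl, qspk, kdpv, iqar, afoe, lmgi}.
N(hrnm) = {kalo, cuee, abrl, qspk, ivve, ldzz, dnxw, afoe}, |N(hrnm)| = 8.
N(cuee) = {hrnm, wlzn, kalo, coey, abrl, kdpv, ldzz, iqar}, |N(cuee)| = 8.
8-regular, N=17; Paley(17): SR with (k,λ,μ)=(8,3,4).
A has 3 distinct eigenvalues ≈ [8.0, 1.5616, -2.5616].
λ_max=8, λ_min=-sqrt(17)/2 - 1/2; ϑ = −17·λ_min/(λ_max−λ_min) = sqrt(17).
ϑ(G) ≈ 4.12310563.

sqrt(17)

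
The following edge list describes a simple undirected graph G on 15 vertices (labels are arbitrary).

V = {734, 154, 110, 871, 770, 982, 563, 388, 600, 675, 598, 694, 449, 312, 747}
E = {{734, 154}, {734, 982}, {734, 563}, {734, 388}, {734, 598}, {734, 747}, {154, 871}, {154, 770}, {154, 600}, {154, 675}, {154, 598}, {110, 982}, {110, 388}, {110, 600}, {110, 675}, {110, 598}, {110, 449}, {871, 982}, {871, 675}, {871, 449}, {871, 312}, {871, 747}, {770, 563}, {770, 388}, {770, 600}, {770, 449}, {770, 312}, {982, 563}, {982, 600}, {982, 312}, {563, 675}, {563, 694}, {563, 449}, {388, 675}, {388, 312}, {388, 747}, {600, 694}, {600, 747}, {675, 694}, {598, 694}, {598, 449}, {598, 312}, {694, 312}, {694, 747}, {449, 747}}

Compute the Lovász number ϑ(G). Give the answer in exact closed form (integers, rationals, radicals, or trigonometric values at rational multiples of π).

N(598) = {734, 154, 110, 694, 449, 312}, |N(598)| = 6.
deg(747) = 6; N(747) = {734, 871, 388, 600, 694, 449}.
deg(982) = 6; N(982) = {734, 110, 871, 563, 600, 312}.
deg(675) = 6; N(675) = {154, 110, 871, 563, 388, 694}.
Regular of degree 6 on 15 vertices: Kneser K(6,2) on C(6,2)=15 vertices.
Distinct eigenvalues (to 6 d.p.): [6.0, 1.0, -3.0].
Lovász (edge-transitive): ϑ = −15·(-3)/((6)−(-3)) = 5.
Numerically 5.00000000.

5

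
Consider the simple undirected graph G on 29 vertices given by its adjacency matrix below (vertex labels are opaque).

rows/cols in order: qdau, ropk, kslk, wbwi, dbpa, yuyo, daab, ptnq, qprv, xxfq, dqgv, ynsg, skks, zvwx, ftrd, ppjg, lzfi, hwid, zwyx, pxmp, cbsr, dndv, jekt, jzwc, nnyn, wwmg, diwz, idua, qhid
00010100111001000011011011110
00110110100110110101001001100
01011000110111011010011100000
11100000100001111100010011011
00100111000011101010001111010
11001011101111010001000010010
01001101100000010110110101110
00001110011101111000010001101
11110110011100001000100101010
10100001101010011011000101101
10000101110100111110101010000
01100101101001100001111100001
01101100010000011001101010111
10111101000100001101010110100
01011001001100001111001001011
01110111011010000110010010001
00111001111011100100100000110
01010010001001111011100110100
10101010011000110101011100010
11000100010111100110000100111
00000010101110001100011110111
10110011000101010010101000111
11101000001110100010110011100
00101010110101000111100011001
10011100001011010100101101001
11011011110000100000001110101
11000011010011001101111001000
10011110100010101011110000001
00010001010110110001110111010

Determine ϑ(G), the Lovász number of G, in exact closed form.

deg(xxfq) = 14; N(xxfq) = {qdau, kslk, ptnq, qprv, dqgv, skks, ppjg, lzfi, zwyx, pxmp, jzwc, wwmg, diwz, qhid}.
N(nnyn) = {qdau, wbwi, dbpa, yuyo, dqgv, skks, zvwx, ppjg, hwid, cbsr, jekt, jzwc, wwmg, qhid}, |N(nnyn)| = 14.
N(diwz) = {qdau, ropk, daab, ptnq, xxfq, skks, zvwx, lzfi, hwid, pxmp, cbsr, dndv, jekt, wwmg}, |N(diwz)| = 14.
N(yuyo) = {qdau, ropk, dbpa, daab, ptnq, qprv, dqgv, ynsg, skks, zvwx, ppjg, pxmp, nnyn, idua}, |N(yuyo)| = 14.
29-vertex 14-regular graph: SR(29,14,6,7) — a Paley graph.
A has 3 distinct eigenvalues ≈ [14.0, 2.1926, -3.1926].
Lovász (edge-transitive): ϑ = −29·(-sqrt(29)/2 - 1/2)/((14)−(-sqrt(29)/2 - 1/2)) = sqrt(29).
≈ 5.3852 (to 4 d.p.).

sqrt(29)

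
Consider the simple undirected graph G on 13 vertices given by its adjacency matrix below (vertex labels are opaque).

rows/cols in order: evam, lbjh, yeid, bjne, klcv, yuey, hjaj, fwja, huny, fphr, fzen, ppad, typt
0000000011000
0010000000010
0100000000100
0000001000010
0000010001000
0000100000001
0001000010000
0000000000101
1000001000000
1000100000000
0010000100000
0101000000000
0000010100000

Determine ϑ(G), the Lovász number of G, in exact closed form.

deg(fphr) = 2; N(fphr) = {evam, klcv}.
N(yuey) = {klcv, typt}, |N(yuey)| = 2.
deg(lbjh) = 2; N(lbjh) = {yeid, ppad}.
Vertex hjaj has 2 neighbors: bjne, huny.
deg(v) = 2 for all v (|V|=13); this is C_{13}, the 13-cycle.
Distinct eigenvalues (to 3 d.p.): [2.0, 1.771, 1.136, 0.241, -0.709, -1.497, -1.942].
−13·(-2*cos(pi/13)) / ((2)−(-2*cos(pi/13))) = 13*cos(pi/13)/(cos(pi/13) + 1) = ϑ(G).
Numerically 6.40416856.
α=6, χ(Ḡ)=7; ϑ=13*cos(pi/13)/(cos(pi/13) + 1) lies between (both strict).

13*cos(pi/13)/(cos(pi/13) + 1)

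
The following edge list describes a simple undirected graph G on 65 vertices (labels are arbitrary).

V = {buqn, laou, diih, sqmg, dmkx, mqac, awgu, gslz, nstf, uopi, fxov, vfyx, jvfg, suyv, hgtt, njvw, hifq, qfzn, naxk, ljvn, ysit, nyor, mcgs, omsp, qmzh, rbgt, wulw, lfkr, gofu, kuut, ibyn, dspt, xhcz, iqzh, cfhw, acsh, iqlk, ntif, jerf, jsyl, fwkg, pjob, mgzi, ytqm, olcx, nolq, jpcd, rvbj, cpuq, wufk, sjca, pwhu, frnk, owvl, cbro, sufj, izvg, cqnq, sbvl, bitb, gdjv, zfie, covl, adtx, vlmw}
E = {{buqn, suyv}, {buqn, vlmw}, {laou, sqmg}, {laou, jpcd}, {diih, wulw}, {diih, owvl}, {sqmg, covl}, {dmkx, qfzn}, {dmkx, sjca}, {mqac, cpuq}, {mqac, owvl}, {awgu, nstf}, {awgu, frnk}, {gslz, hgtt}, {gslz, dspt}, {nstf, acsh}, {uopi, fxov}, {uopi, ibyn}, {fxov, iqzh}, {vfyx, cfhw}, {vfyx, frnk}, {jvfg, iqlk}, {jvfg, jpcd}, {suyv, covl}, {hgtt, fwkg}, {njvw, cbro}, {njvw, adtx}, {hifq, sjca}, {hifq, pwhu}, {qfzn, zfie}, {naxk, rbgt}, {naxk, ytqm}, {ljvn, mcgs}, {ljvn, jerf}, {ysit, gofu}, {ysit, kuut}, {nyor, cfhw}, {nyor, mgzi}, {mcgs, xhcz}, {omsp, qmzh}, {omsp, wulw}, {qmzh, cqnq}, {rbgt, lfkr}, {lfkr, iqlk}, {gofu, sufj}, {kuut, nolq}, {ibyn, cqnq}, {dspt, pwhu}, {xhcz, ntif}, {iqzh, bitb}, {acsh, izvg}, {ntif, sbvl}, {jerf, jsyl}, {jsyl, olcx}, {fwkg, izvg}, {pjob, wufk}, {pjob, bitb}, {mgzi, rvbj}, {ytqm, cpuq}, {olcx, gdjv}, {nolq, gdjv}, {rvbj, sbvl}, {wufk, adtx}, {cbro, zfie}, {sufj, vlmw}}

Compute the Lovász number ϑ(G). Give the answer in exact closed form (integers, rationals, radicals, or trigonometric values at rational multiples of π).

65*cos(pi/65)/(cos(pi/65) + 1)

N(dspt) = {gslz, pwhu}, |N(dspt)| = 2.
N(xhcz) = {mcgs, ntif}, |N(xhcz)| = 2.
N(vlmw) = {buqn, sufj}, |N(vlmw)| = 2.
Vertex pwhu has 2 neighbors: hifq, dspt.
2-regular, N=65; a single 65-cycle (edge-transitive).
The 33 distinct eigenvalues: [2.0, 1.990663, 1.96274, 1.916492, 1.852349, 1.770912, 1.67294, 1.559349, 1.431198, 1.289684, 1.136129, 0.971967, 0.798729, 0.618034, 0.431568, 0.241073, 0.048327, -0.14487, -0.336714, -0.525415, -0.70921, -0.886383, -1.05528, -1.214325, -1.362032, -1.497021, -1.618034, -1.723939, -1.813749, -1.886624, -1.941884, -1.979013, -1.997664].
−65·(-2*cos(pi/65)) / ((2)−(-2*cos(pi/65))) = 65*cos(pi/65)/(cos(pi/65) + 1) = ϑ(G).
= 32.4810126… (decimal).
32 ≤ 65*cos(pi/65)/(cos(pi/65) + 1) ≤ 33: both strict.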